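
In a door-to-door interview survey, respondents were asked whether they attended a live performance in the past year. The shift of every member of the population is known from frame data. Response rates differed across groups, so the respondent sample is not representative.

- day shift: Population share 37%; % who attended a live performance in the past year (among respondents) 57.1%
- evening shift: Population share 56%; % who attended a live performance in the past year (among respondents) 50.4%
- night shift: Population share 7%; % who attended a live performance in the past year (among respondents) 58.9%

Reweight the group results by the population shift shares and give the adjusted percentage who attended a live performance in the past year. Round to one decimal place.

Post-stratification weights by population share, not respondent share:
  day shift: 0.37 × 57.1 = 21.127
  evening shift: 0.56 × 50.4 = 28.224
  night shift: 0.07 × 58.9 = 4.123
Post-stratified estimate = 53.474 → 53.5%.

53.5%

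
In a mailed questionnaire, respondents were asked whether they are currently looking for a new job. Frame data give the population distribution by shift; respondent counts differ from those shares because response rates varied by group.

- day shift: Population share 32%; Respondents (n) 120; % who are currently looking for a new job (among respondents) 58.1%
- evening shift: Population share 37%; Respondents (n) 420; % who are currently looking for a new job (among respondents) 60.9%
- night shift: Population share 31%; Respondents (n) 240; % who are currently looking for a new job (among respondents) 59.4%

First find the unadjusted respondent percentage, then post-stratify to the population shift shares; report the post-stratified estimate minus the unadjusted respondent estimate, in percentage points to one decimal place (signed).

Naive respondent-only estimate (weights = respondent counts):
  (120/780)×58.1 + (420/780)×60.9 + (240/780)×59.4 = 60.0077%
Post-stratified estimate weights by population shares:
  0.32×58.1 + 0.37×60.9 + 0.31×59.4 = 59.539%
Difference = 59.539 − 60.0077 = -0.4687 pp.

-0.5 percentage points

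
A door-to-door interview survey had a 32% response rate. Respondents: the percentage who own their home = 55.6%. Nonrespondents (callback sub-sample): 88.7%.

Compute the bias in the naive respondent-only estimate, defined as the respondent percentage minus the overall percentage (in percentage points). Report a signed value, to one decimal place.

-22.5 percentage points

Nonresponse fraction = 1 − 0.32 = 0.68.
Bias = (nonresponse fraction) × (respondent percentage − nonrespondent percentage)
     = 0.68 × (55.6 − 88.7) = 0.68 × -33.1 = -22.508.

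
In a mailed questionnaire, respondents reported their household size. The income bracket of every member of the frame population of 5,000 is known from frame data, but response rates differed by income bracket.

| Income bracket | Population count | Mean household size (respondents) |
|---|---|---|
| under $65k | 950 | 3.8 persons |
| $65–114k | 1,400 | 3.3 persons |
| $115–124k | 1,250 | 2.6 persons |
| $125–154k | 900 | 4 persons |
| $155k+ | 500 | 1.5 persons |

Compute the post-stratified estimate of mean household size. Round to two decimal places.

3.17

Each cell contributes population-share × respondent value:
  under $65k: (950/5,000) × 3.8 = 0.722
  $65–114k: (1,400/5,000) × 3.3 = 0.924
  $115–124k: (1,250/5,000) × 2.6 = 0.65
  $125–154k: (900/5,000) × 4 = 0.72
  $155k+: (500/5,000) × 1.5 = 0.15
Post-stratified estimate = 3.166 → 3.17.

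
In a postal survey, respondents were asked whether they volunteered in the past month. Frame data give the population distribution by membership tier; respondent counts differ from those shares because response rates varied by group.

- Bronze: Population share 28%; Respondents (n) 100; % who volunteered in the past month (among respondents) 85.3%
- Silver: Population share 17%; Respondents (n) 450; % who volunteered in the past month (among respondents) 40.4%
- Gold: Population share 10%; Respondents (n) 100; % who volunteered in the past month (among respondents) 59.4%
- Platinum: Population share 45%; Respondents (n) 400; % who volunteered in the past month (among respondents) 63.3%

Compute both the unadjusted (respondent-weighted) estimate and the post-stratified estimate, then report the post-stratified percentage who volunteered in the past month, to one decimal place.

65.2%

Naive respondent-only estimate (weights = respondent counts):
  (100/1050)×85.3 + (450/1050)×40.4 + (100/1050)×59.4 + (400/1050)×63.3 = 55.2095%
Post-stratified estimate weights by population shares:
  0.28×85.3 + 0.17×40.4 + 0.1×59.4 + 0.45×63.3 = 65.177%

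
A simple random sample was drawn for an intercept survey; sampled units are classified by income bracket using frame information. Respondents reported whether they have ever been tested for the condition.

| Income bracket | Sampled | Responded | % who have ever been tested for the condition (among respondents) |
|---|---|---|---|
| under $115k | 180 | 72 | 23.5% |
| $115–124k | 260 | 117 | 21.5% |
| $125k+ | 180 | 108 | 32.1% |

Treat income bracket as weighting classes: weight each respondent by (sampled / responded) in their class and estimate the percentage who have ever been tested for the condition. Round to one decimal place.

Class response rates: under $115k 72/180 = 40%, $115–124k 117/260 = 45%, $125k+ 108/180 = 60%.
Each respondent's weight = sampled/responded in their class; summing within a class gives n_sampled, so:
  under $115k: 180 × 23.5 = 4230
  $115–124k: 260 × 21.5 = 5590
  $125k+: 180 × 32.1 = 5778
Adjusted estimate = 15,598 / 620 = 25.1581 → 25.2%.

25.2%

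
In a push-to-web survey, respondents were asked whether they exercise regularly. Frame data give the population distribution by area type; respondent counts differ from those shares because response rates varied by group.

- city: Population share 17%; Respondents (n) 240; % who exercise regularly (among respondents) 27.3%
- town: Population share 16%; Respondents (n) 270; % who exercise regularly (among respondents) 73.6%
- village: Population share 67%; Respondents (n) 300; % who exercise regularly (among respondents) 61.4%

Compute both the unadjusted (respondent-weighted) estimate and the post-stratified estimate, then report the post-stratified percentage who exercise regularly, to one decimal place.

57.6%

Without adjustment, the pooled respondent share is:
  (240/810)×27.3 + (270/810)×73.6 + (300/810)×61.4 = 55.363%
Reweighting by population area type shares:
  0.17×27.3 + 0.16×73.6 + 0.67×61.4 = 57.555%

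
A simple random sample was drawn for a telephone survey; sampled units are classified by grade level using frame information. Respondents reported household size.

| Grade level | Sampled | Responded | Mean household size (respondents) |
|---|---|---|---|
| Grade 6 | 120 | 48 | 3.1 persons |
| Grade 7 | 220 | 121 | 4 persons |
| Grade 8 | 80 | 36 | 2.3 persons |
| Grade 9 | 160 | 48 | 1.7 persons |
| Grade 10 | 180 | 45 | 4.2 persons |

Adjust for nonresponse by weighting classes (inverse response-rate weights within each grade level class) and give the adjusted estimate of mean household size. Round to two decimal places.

Class response rates: Grade 6 48/120 = 40%, Grade 7 121/220 = 55%, Grade 8 36/80 = 45%, Grade 9 48/160 = 30%, Grade 10 45/180 = 25%.
Inverse-response-rate weighting restores each class to its sampled count, so class totals weight by n_sampled:
  Grade 6: 120 × 3.1 = 372
  Grade 7: 220 × 4 = 880
  Grade 8: 80 × 2.3 = 184
  Grade 9: 160 × 1.7 = 272
  Grade 10: 180 × 4.2 = 756
Adjusted estimate = 2464 / 760 = 3.24211 → 3.24.

3.24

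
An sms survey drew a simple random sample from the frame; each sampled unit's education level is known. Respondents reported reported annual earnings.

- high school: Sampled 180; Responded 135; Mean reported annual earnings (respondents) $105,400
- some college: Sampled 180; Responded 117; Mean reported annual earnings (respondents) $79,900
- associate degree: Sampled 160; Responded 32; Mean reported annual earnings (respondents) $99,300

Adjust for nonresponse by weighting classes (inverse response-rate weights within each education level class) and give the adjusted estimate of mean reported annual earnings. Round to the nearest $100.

$94,700

Class response rates: high school 135/180 = 75%, some college 117/180 = 65%, associate degree 32/160 = 20%.
Weighting each respondent by the inverse class response rate inflates each class back to its sampled size, so the class weight is n_sampled:
  high school: 180 × 105,400 = 18,972,000
  some college: 180 × 79,900 = 14,382,000
  associate degree: 160 × 99,300 = 15,888,000
Adjusted estimate = 49,242,000 / 520 = 94696.2 → $94,700.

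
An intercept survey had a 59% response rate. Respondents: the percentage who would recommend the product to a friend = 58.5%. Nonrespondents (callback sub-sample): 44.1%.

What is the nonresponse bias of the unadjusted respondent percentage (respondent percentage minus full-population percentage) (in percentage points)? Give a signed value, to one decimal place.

Nonresponse fraction = 1 − 0.59 = 0.41.
Bias = (nonresponse fraction) × (respondent percentage − nonrespondent percentage)
     = 0.41 × (58.5 − 44.1) = 0.41 × 14.4 = 5.904.

+5.9 percentage points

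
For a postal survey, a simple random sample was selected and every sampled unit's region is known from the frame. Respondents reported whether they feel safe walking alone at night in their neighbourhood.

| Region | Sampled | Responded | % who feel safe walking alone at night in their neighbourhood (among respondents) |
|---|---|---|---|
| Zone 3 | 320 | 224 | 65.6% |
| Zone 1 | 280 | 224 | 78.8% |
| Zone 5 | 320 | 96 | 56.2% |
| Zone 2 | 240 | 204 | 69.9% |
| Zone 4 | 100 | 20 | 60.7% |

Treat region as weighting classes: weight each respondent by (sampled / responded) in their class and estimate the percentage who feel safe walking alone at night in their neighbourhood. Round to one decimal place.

Response rates by class: Zone 3 224/320 = 70%, Zone 1 224/280 = 80%, Zone 5 96/320 = 30%, Zone 2 204/240 = 85%, Zone 4 20/100 = 20%.
Each respondent's weight = sampled/responded in their class; summing within a class gives n_sampled, so:
  Zone 3: 320 × 65.6 = 20,992
  Zone 1: 280 × 78.8 = 22,064
  Zone 5: 320 × 56.2 = 17,984
  Zone 2: 240 × 69.9 = 16,776
  Zone 4: 100 × 60.7 = 6070
Adjusted estimate = 83,886 / 1,260 = 66.5762 → 66.6%.

66.6%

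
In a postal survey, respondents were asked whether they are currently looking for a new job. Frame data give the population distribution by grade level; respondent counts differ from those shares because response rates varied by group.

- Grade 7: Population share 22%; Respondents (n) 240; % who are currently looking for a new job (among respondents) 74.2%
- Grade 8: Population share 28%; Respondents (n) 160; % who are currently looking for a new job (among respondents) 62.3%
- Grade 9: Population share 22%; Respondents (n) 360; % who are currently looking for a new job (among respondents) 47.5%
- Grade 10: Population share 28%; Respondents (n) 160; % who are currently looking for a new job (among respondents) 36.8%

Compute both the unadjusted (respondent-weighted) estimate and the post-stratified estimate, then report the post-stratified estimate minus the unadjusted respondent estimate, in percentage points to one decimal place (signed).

Without adjustment, the pooled respondent share is:
  (240/920)×74.2 + (160/920)×62.3 + (360/920)×47.5 + (160/920)×36.8 = 55.1783%
Post-stratifying to population shares instead:
  0.22×74.2 + 0.28×62.3 + 0.22×47.5 + 0.28×36.8 = 54.522%
Difference = 54.522 − 55.1783 = -0.6563 pp.

-0.7 percentage points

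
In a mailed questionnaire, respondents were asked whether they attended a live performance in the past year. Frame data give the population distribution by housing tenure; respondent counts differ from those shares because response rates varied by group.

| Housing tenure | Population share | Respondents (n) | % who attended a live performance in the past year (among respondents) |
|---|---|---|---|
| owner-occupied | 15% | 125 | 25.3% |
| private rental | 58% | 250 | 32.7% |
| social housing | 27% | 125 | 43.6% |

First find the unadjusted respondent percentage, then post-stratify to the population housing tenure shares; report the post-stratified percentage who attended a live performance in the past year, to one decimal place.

Unadjusted (pooled respondent) estimate weights by respondent counts:
  (125/500)×25.3 + (250/500)×32.7 + (125/500)×43.6 = 33.575%
Reweighting by population housing tenure shares:
  0.15×25.3 + 0.58×32.7 + 0.27×43.6 = 34.533%

34.5%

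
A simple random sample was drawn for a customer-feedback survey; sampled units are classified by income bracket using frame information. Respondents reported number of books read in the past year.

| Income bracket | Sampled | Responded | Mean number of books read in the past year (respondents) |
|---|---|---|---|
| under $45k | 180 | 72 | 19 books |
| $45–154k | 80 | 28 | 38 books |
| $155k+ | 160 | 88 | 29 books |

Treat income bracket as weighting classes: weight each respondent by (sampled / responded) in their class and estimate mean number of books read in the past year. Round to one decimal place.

26.4

Class response rates: under $45k 72/180 = 40%, $45–154k 28/80 = 35%, $155k+ 88/160 = 55%.
Each respondent's weight = sampled/responded in their class; summing within a class gives n_sampled, so:
  under $45k: 180 × 19 = 3420
  $45–154k: 80 × 38 = 3040
  $155k+: 160 × 29 = 4640
Adjusted estimate = 11,100 / 420 = 26.4286 → 26.4.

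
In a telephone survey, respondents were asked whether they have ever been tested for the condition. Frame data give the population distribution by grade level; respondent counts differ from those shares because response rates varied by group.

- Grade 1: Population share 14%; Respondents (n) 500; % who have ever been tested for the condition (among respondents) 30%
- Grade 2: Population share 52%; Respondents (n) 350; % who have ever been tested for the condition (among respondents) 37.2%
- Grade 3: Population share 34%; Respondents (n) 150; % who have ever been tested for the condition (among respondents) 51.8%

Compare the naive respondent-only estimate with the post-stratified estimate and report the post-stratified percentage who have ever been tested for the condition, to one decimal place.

41.2%

Without adjustment, the pooled respondent share is:
  (500/1000)×30 + (350/1000)×37.2 + (150/1000)×51.8 = 35.79%
Post-stratified estimate weights by population shares:
  0.14×30 + 0.52×37.2 + 0.34×51.8 = 41.156%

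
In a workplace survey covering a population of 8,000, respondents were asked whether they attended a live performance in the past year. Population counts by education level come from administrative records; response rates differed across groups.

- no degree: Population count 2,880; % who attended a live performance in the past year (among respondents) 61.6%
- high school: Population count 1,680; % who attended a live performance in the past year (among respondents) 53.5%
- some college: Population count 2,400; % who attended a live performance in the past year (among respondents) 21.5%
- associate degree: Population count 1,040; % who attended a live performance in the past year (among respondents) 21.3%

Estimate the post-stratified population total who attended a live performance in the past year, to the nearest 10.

Estimated count per cell = population count × respondent percentage:
  no degree: 2,880 × 61.6% = 1774.08
  high school: 1,680 × 53.5% = 898.8
  some college: 2,400 × 21.5% = 516
  associate degree: 1,040 × 21.3% = 221.52
Estimated total = 3410.4 → 3,410.

3,410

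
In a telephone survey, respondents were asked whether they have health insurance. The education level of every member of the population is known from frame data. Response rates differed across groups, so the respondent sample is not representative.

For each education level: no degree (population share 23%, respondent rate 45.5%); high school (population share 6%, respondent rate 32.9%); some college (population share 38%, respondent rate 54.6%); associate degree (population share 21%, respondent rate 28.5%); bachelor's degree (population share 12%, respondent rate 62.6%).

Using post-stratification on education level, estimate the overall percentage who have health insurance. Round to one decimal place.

Weight each group's respondent value by its population share:
  no degree: 0.23 × 45.5 = 10.465
  high school: 0.06 × 32.9 = 1.974
  some college: 0.38 × 54.6 = 20.748
  associate degree: 0.21 × 28.5 = 5.985
  bachelor's degree: 0.12 × 62.6 = 7.512
Post-stratified estimate = 46.684 → 46.7%.

46.7%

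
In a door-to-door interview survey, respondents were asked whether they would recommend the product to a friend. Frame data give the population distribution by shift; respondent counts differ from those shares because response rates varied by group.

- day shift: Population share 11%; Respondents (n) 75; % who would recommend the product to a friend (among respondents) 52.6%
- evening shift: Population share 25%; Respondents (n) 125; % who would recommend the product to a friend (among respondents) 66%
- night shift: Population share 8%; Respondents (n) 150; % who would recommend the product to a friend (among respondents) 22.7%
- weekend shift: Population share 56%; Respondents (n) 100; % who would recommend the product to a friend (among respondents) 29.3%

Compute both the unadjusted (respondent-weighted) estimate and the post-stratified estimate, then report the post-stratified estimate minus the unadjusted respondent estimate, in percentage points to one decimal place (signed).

Without adjustment, the pooled respondent share is:
  (75/450)×52.6 + (125/450)×66 + (150/450)×22.7 + (100/450)×29.3 = 41.1778%
Post-stratifying to population shares instead:
  0.11×52.6 + 0.25×66 + 0.08×22.7 + 0.56×29.3 = 40.51%
Difference = 40.51 − 41.1778 = -0.6678 pp.

-0.7 percentage points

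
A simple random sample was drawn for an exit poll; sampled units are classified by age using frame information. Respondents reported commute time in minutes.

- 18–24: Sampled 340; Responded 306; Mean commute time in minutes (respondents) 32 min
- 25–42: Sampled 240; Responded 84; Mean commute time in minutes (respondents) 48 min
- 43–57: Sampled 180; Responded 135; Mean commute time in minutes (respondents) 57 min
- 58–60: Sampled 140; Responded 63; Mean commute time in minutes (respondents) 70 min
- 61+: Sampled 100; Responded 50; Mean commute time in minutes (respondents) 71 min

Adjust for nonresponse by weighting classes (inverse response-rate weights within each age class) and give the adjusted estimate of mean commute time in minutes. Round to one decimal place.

Class response rates: 18–24 306/340 = 90%, 25–42 84/240 = 35%, 43–57 135/180 = 75%, 58–60 63/140 = 45%, 61+ 50/100 = 50%.
With weight = n_sampled/n_responded per class, the weighted class total is n_sampled:
  18–24: 340 × 32 = 10,880
  25–42: 240 × 48 = 11,520
  43–57: 180 × 57 = 10,260
  58–60: 140 × 70 = 9800
  61+: 100 × 71 = 7100
Adjusted estimate = 49,560 / 1,000 = 49.56 → 49.6.

49.6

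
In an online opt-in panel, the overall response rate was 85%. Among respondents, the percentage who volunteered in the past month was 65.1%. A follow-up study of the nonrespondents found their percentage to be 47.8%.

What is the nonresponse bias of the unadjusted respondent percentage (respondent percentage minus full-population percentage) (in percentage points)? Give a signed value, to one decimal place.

Nonresponse fraction = 1 − 0.85 = 0.15.
Bias = (nonresponse fraction) × (respondent percentage − nonrespondent percentage)
     = 0.15 × (65.1 − 47.8) = 0.15 × 17.3 = 2.595.

+2.6 percentage points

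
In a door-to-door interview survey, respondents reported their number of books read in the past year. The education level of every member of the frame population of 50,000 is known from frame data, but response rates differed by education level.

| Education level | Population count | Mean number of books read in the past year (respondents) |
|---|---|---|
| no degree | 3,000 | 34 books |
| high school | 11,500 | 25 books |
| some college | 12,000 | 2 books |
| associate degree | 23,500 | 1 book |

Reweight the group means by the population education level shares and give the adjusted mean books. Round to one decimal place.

Each cell contributes population-share × respondent value:
  no degree: (3,000/50,000) × 34 = 2.04
  high school: (11,500/50,000) × 25 = 5.75
  some college: (12,000/50,000) × 2 = 0.48
  associate degree: (23,500/50,000) × 1 = 0.47
Post-stratified estimate = 8.74 → 8.7.

8.7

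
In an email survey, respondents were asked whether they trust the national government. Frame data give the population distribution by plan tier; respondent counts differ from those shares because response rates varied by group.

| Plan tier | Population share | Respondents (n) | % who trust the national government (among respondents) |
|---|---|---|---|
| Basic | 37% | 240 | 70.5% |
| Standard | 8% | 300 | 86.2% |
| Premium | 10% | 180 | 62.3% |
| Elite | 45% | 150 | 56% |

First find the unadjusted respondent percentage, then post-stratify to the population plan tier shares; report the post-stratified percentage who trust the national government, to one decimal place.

64.4%

Unadjusted (pooled respondent) estimate weights by respondent counts:
  (240/870)×70.5 + (300/870)×86.2 + (180/870)×62.3 + (150/870)×56 = 71.7172%
Post-stratified estimate weights by population shares:
  0.37×70.5 + 0.08×86.2 + 0.1×62.3 + 0.45×56 = 64.411%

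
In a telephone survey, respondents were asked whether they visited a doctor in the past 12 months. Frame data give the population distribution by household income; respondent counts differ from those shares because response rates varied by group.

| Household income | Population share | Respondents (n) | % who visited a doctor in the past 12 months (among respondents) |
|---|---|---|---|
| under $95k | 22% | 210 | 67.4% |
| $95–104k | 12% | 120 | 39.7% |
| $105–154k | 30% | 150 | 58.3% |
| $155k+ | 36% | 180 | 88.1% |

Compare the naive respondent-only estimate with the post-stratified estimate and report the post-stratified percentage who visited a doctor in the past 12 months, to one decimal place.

Unadjusted (pooled respondent) estimate weights by respondent counts:
  (210/660)×67.4 + (120/660)×39.7 + (150/660)×58.3 + (180/660)×88.1 = 65.9409%
Reweighting by population household income shares:
  0.22×67.4 + 0.12×39.7 + 0.3×58.3 + 0.36×88.1 = 68.798%

68.8%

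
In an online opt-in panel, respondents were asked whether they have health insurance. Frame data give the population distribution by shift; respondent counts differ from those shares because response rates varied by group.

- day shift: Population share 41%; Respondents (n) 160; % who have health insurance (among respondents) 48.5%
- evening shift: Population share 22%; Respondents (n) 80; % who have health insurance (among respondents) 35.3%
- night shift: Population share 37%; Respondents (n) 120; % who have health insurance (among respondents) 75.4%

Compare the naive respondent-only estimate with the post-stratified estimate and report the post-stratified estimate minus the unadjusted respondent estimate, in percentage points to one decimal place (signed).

Without adjustment, the pooled respondent share is:
  (160/360)×48.5 + (80/360)×35.3 + (120/360)×75.4 = 54.5333%
Post-stratified estimate weights by population shares:
  0.41×48.5 + 0.22×35.3 + 0.37×75.4 = 55.549%
Difference = 55.549 − 54.5333 = 1.0157 pp.

+1.0 percentage points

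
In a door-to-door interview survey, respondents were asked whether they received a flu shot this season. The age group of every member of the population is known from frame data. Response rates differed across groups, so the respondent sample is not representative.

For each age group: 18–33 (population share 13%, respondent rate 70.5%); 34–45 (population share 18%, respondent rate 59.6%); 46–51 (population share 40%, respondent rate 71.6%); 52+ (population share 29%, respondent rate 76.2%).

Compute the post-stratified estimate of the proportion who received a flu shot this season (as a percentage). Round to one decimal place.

70.6%

Weight each group's respondent value by its population share:
  18–33: 0.13 × 70.5 = 9.165
  34–45: 0.18 × 59.6 = 10.728
  46–51: 0.4 × 71.6 = 28.64
  52+: 0.29 × 76.2 = 22.098
Post-stratified estimate = 70.631 → 70.6%.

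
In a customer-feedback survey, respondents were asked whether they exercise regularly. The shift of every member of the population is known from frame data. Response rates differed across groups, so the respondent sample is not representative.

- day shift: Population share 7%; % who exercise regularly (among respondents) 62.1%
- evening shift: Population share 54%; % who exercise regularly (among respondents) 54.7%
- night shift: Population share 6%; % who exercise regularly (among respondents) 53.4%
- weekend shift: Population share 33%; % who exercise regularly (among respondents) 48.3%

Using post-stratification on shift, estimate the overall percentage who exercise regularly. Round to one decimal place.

53.0%

Post-stratification weights by population share, not respondent share:
  day shift: 0.07 × 62.1 = 4.347
  evening shift: 0.54 × 54.7 = 29.538
  night shift: 0.06 × 53.4 = 3.204
  weekend shift: 0.33 × 48.3 = 15.939
Post-stratified estimate = 53.028 → 53.0%.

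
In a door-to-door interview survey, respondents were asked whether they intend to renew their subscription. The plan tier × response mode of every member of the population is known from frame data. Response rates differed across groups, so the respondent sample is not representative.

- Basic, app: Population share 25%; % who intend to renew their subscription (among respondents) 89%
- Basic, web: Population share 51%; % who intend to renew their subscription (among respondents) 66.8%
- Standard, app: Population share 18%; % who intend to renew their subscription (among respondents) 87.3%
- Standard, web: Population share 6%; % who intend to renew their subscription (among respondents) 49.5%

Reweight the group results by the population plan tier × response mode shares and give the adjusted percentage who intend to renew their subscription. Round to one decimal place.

Post-stratification weights by population share, not respondent share:
  Basic, app: 0.25 × 89 = 22.25
  Basic, web: 0.51 × 66.8 = 34.068
  Standard, app: 0.18 × 87.3 = 15.714
  Standard, web: 0.06 × 49.5 = 2.97
Post-stratified estimate = 75.002 → 75.0%.

75.0%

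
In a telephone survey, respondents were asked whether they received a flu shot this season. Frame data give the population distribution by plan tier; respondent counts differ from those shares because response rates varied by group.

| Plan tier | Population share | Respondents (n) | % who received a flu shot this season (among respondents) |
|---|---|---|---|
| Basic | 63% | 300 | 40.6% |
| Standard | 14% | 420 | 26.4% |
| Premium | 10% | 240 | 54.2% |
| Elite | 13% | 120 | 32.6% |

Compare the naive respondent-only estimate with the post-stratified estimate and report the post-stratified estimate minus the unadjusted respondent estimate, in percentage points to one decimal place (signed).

Naive respondent-only estimate (weights = respondent counts):
  (300/1080)×40.6 + (420/1080)×26.4 + (240/1080)×54.2 + (120/1080)×32.6 = 37.2111%
Reweighting by population plan tier shares:
  0.63×40.6 + 0.14×26.4 + 0.1×54.2 + 0.13×32.6 = 38.932%
Difference = 38.932 − 37.2111 = 1.7209 pp.

+1.7 percentage points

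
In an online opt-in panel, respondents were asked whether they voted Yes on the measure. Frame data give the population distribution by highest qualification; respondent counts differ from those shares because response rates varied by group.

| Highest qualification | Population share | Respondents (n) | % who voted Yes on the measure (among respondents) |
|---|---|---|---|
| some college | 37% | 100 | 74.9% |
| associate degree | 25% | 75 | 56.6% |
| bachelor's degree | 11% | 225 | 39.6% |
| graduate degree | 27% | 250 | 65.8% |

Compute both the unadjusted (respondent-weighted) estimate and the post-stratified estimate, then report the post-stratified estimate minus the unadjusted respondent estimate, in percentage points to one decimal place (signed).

+6.9 percentage points

Unadjusted (pooled respondent) estimate weights by respondent counts:
  (100/650)×74.9 + (75/650)×56.6 + (225/650)×39.6 + (250/650)×65.8 = 57.0692%
Post-stratifying to population shares instead:
  0.37×74.9 + 0.25×56.6 + 0.11×39.6 + 0.27×65.8 = 63.985%
Difference = 63.985 − 57.0692 = 6.9158 pp.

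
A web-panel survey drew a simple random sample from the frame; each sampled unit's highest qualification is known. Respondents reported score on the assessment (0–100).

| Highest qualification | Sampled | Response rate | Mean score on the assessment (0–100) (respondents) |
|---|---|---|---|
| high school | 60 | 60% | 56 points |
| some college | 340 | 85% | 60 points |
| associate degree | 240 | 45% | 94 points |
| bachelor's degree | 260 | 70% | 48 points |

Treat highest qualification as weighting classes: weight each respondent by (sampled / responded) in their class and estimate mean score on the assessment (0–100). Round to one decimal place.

65.3

Weighting each respondent by the inverse class response rate inflates each class back to its sampled size, so the class weight is n_sampled:
  high school: 60 × 56 = 3360
  some college: 340 × 60 = 20,400
  associate degree: 240 × 94 = 22,560
  bachelor's degree: 260 × 48 = 12,480
Adjusted estimate = 58,800 / 900 = 65.3333 → 65.3.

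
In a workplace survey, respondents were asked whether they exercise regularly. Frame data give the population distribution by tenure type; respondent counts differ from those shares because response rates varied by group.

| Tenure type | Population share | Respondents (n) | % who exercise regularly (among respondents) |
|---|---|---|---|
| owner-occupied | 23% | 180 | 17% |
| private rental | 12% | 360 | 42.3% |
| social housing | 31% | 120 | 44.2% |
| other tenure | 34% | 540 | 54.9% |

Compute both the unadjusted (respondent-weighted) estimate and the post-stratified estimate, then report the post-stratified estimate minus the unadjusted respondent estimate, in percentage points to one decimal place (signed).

-3.0 percentage points

Without adjustment, the pooled respondent share is:
  (180/1200)×17 + (360/1200)×42.3 + (120/1200)×44.2 + (540/1200)×54.9 = 44.365%
Reweighting by population tenure type shares:
  0.23×17 + 0.12×42.3 + 0.31×44.2 + 0.34×54.9 = 41.354%
Difference = 41.354 − 44.365 = -3.011 pp.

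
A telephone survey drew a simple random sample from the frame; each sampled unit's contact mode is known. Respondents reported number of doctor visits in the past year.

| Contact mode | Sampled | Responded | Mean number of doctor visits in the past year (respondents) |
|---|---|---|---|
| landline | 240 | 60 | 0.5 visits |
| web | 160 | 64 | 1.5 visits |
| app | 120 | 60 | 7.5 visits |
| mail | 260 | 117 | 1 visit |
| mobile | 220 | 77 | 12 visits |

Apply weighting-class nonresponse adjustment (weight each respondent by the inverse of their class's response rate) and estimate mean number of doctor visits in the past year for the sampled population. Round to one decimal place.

4.2

Class response rates: landline 60/240 = 25%, web 64/160 = 40%, app 60/120 = 50%, mail 117/260 = 45%, mobile 77/220 = 35%.
Each respondent's weight = sampled/responded in their class; summing within a class gives n_sampled, so:
  landline: 240 × 0.5 = 120
  web: 160 × 1.5 = 240
  app: 120 × 7.5 = 900
  mail: 260 × 1 = 260
  mobile: 220 × 12 = 2640
Adjusted estimate = 4160 / 1,000 = 4.16 → 4.2.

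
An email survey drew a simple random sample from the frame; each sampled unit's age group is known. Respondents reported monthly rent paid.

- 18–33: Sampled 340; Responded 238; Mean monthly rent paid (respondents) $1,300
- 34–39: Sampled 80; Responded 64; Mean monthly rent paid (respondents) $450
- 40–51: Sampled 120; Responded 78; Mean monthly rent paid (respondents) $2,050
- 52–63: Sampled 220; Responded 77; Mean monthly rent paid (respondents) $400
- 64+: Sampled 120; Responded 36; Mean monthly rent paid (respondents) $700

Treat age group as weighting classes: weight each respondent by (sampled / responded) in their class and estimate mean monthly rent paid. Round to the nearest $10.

$1,020

Response rates by class: 18–33 238/340 = 70%, 34–39 64/80 = 80%, 40–51 78/120 = 65%, 52–63 77/220 = 35%, 64+ 36/120 = 30%.
With weight = n_sampled/n_responded per class, the weighted class total is n_sampled:
  18–33: 340 × 1300 = 442,000
  34–39: 80 × 450 = 36,000
  40–51: 120 × 2050 = 246,000
  52–63: 220 × 400 = 88,000
  64+: 120 × 700 = 84,000
Adjusted estimate = 896,000 / 880 = 1018.18 → $1,020.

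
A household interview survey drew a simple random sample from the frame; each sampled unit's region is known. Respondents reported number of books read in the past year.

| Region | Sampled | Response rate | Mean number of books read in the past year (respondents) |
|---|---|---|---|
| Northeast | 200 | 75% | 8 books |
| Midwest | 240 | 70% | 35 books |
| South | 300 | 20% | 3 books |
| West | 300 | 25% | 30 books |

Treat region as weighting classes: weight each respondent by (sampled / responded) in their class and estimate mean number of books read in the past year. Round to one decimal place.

Inverse-response-rate weighting restores each class to its sampled count, so class totals weight by n_sampled:
  Northeast: 200 × 8 = 1600
  Midwest: 240 × 35 = 8400
  South: 300 × 3 = 900
  West: 300 × 30 = 9000
Adjusted estimate = 19,900 / 1,040 = 19.1346 → 19.1.

19.1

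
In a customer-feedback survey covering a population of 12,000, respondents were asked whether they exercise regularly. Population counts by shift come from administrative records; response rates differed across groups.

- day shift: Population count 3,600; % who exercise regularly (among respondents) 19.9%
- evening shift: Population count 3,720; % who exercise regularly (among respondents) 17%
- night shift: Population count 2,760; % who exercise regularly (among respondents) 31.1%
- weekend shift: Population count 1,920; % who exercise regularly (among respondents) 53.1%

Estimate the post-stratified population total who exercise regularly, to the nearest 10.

Estimated count per cell = population count × respondent percentage:
  day shift: 3,600 × 19.9% = 716.4
  evening shift: 3,720 × 17% = 632.4
  night shift: 2,760 × 31.1% = 858.36
  weekend shift: 1,920 × 53.1% = 1019.52
Estimated total = 3226.68 → 3,230.

3,230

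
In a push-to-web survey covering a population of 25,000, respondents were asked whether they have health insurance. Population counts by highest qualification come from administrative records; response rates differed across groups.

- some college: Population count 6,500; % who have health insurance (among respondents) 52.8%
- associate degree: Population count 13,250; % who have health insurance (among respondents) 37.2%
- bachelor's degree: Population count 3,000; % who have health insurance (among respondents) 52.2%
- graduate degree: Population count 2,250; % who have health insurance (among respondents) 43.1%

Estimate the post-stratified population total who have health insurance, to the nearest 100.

10,900

Estimated count per cell = population count × respondent percentage:
  some college: 6,500 × 52.8% = 3432
  associate degree: 13,250 × 37.2% = 4929
  bachelor's degree: 3,000 × 52.2% = 1566
  graduate degree: 2,250 × 43.1% = 969.75
Estimated total = 10896.8 → 10,900.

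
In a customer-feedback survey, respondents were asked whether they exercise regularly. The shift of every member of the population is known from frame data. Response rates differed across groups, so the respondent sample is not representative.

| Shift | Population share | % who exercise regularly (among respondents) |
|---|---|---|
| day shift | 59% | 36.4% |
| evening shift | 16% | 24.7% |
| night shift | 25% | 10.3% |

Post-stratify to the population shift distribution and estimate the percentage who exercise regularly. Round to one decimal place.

Post-stratification weights by population share, not respondent share:
  day shift: 0.59 × 36.4 = 21.476
  evening shift: 0.16 × 24.7 = 3.952
  night shift: 0.25 × 10.3 = 2.575
Post-stratified estimate = 28.003 → 28.0%.

28.0%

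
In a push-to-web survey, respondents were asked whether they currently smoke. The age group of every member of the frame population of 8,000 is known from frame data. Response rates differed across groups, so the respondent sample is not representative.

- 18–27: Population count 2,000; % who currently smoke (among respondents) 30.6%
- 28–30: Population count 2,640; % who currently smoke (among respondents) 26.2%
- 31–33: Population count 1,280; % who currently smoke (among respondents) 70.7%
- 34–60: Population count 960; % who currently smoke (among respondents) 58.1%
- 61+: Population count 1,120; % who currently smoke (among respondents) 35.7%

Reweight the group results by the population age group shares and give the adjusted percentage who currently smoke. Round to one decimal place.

Reweight to the known age group distribution:
  18–27: (2,000/8,000) × 30.6 = 7.65
  28–30: (2,640/8,000) × 26.2 = 8.646
  31–33: (1,280/8,000) × 70.7 = 11.312
  34–60: (960/8,000) × 58.1 = 6.972
  61+: (1,120/8,000) × 35.7 = 4.998
Post-stratified estimate = 39.578 → 39.6%.

39.6%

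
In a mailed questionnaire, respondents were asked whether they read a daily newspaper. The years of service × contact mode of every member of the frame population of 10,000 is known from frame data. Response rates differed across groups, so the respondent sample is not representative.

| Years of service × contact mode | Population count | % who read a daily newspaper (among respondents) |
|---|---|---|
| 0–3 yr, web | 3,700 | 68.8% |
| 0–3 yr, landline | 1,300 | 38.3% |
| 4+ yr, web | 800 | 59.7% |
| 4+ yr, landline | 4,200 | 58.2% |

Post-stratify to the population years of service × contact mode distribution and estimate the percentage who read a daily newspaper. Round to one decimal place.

Post-stratification weights by population share, not respondent share:
  0–3 yr, web: (3,700/10,000) × 68.8 = 25.456
  0–3 yr, landline: (1,300/10,000) × 38.3 = 4.979
  4+ yr, web: (800/10,000) × 59.7 = 4.776
  4+ yr, landline: (4,200/10,000) × 58.2 = 24.444
Post-stratified estimate = 59.655 → 59.7%.

59.7%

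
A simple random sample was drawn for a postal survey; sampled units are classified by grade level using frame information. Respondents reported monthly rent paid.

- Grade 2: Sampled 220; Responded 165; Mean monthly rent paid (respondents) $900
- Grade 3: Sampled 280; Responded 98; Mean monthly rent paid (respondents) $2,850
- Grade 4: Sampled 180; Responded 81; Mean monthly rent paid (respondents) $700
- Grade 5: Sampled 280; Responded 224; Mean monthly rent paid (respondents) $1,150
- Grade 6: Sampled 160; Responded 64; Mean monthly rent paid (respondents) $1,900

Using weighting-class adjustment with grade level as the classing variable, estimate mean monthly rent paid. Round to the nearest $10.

Class response rates: Grade 2 165/220 = 75%, Grade 3 98/280 = 35%, Grade 4 81/180 = 45%, Grade 5 224/280 = 80%, Grade 6 64/160 = 40%.
Inverse-response-rate weighting restores each class to its sampled count, so class totals weight by n_sampled:
  Grade 2: 220 × 900 = 198,000
  Grade 3: 280 × 2850 = 798,000
  Grade 4: 180 × 700 = 126,000
  Grade 5: 280 × 1150 = 322,000
  Grade 6: 160 × 1900 = 304,000
Adjusted estimate = 1,748,000 / 1,120 = 1560.71 → $1,560.

$1,560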